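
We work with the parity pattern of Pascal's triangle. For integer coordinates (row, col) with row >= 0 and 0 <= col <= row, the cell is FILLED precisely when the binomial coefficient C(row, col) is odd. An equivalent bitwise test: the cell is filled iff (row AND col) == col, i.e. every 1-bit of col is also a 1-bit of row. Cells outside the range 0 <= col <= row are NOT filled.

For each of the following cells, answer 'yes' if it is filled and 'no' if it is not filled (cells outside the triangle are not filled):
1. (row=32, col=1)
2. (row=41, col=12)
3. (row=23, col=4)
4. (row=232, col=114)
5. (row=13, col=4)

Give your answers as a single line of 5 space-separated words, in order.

(32,1): row=0b100000, col=0b1, row AND col = 0b0 = 0; 0 != 1 -> empty
(41,12): row=0b101001, col=0b1100, row AND col = 0b1000 = 8; 8 != 12 -> empty
(23,4): row=0b10111, col=0b100, row AND col = 0b100 = 4; 4 == 4 -> filled
(232,114): row=0b11101000, col=0b1110010, row AND col = 0b1100000 = 96; 96 != 114 -> empty
(13,4): row=0b1101, col=0b100, row AND col = 0b100 = 4; 4 == 4 -> filled

Answer: no no yes no yes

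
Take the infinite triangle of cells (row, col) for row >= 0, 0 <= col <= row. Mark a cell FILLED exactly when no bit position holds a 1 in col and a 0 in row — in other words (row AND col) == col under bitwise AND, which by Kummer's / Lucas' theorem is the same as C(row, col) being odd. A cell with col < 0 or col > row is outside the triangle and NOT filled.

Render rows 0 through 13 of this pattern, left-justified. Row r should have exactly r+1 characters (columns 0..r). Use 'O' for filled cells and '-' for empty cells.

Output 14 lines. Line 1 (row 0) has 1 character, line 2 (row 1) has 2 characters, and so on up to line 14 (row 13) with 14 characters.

r0=0: O
r1=1: OO
r2=10: O-O
r3=11: OOOO
r4=100: O---O
r5=101: OO--OO
r6=110: O-O-O-O
r7=111: OOOOOOOO
r8=1000: O-------O
r9=1001: OO------OO
r10=1010: O-O-----O-O
r11=1011: OOOO----OOOO
r12=1100: O---O---O---O
r13=1101: OO--OO--OO--OO

Answer: O
OO
O-O
OOOO
O---O
OO--OO
O-O-O-O
OOOOOOOO
O-------O
OO------OO
O-O-----O-O
OOOO----OOOO
O---O---O---O
OO--OO--OO--OO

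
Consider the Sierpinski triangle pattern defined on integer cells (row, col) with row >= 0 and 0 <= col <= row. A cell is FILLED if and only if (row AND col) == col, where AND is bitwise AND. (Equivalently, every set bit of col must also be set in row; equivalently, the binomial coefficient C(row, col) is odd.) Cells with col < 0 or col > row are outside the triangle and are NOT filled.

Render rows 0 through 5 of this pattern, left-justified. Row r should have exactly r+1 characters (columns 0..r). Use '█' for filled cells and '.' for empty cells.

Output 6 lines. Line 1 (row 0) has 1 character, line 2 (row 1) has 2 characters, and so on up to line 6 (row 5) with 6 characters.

r0=0: █
r1=1: ██
r2=10: █.█
r3=11: ████
r4=100: █...█
r5=101: ██..██

Answer: █
██
█.█
████
█...█
██..██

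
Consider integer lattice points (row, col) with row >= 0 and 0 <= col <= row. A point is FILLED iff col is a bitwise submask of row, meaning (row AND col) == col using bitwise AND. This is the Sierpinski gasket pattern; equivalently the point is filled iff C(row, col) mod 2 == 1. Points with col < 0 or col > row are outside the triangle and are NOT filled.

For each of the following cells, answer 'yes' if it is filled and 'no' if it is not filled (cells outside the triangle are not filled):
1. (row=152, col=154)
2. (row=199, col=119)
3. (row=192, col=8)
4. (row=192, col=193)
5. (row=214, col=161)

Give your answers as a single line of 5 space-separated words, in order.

Answer: no no no no no

Derivation:
(152,154): col outside [0, 152] -> not filled
(199,119): row=0b11000111, col=0b1110111, row AND col = 0b1000111 = 71; 71 != 119 -> empty
(192,8): row=0b11000000, col=0b1000, row AND col = 0b0 = 0; 0 != 8 -> empty
(192,193): col outside [0, 192] -> not filled
(214,161): row=0b11010110, col=0b10100001, row AND col = 0b10000000 = 128; 128 != 161 -> empty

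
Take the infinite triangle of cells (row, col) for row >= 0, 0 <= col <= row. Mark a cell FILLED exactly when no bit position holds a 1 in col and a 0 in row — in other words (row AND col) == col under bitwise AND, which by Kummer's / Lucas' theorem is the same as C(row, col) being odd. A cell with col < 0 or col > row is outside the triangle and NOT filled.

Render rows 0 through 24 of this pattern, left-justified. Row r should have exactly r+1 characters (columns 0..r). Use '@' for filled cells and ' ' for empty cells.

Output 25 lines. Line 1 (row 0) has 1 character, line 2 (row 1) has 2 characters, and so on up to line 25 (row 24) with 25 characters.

r0=0: @
r1=1: @@
r2=10: @ @
r3=11: @@@@
r4=100: @   @
r5=101: @@  @@
r6=110: @ @ @ @
r7=111: @@@@@@@@
r8=1000: @       @
r9=1001: @@      @@
r10=1010: @ @     @ @
r11=1011: @@@@    @@@@
r12=1100: @   @   @   @
r13=1101: @@  @@  @@  @@
r14=1110: @ @ @ @ @ @ @ @
r15=1111: @@@@@@@@@@@@@@@@
r16=10000: @               @
r17=10001: @@              @@
r18=10010: @ @             @ @
r19=10011: @@@@            @@@@
r20=10100: @   @           @   @
r21=10101: @@  @@          @@  @@
r22=10110: @ @ @ @         @ @ @ @
r23=10111: @@@@@@@@        @@@@@@@@
r24=11000: @       @       @       @

Answer: @
@@
@ @
@@@@
@   @
@@  @@
@ @ @ @
@@@@@@@@
@       @
@@      @@
@ @     @ @
@@@@    @@@@
@   @   @   @
@@  @@  @@  @@
@ @ @ @ @ @ @ @
@@@@@@@@@@@@@@@@
@               @
@@              @@
@ @             @ @
@@@@            @@@@
@   @           @   @
@@  @@          @@  @@
@ @ @ @         @ @ @ @
@@@@@@@@        @@@@@@@@
@       @       @       @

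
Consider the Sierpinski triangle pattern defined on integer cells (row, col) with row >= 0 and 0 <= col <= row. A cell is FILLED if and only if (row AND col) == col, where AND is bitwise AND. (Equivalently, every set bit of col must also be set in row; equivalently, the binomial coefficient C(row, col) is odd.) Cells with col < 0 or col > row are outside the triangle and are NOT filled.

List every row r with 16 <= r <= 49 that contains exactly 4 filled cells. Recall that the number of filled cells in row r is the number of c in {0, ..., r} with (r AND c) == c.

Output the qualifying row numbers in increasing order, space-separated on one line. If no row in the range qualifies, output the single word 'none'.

Row r has 2^popcount(r) filled cells, so we need popcount(r) = log2(4) = 2.
Scan r = 16..49 and keep those with exactly 2 one-bits:
r=16=10000 popcount=1 -> skip
r=17=10001 popcount=2 -> KEEP
r=18=10010 popcount=2 -> KEEP
r=19=10011 popcount=3 -> skip
r=20=10100 popcount=2 -> KEEP
r=21=10101 popcount=3 -> skip
r=22=10110 popcount=3 -> skip
r=23=10111 popcount=4 -> skip
r=24=11000 popcount=2 -> KEEP
r=25=11001 popcount=3 -> skip
r=26=11010 popcount=3 -> skip
r=27=11011 popcount=4 -> skip
r=28=11100 popcount=3 -> skip
r=29=11101 popcount=4 -> skip
r=30=11110 popcount=4 -> skip
r=31=11111 popcount=5 -> skip
r=32=100000 popcount=1 -> skip
r=33=100001 popcount=2 -> KEEP
r=34=100010 popcount=2 -> KEEP
r=35=100011 popcount=3 -> skip
r=36=100100 popcount=2 -> KEEP
r=37=100101 popcount=3 -> skip
r=38=100110 popcount=3 -> skip
r=39=100111 popcount=4 -> skip
r=40=101000 popcount=2 -> KEEP
r=41=101001 popcount=3 -> skip
r=42=101010 popcount=3 -> skip
r=43=101011 popcount=4 -> skip
r=44=101100 popcount=3 -> skip
r=45=101101 popcount=4 -> skip
r=46=101110 popcount=4 -> skip
r=47=101111 popcount=5 -> skip
r=48=110000 popcount=2 -> KEEP
r=49=110001 popcount=3 -> skip
Kept rows: 17 18 20 24 33 34 36 40 48

Answer: 17 18 20 24 33 34 36 40 48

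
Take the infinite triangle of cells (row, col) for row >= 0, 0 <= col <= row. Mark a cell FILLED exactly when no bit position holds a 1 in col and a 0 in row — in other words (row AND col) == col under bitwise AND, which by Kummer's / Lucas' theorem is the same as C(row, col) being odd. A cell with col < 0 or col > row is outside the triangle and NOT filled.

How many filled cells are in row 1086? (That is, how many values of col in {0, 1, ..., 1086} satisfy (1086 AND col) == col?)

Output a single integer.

1086 in binary = 10000111110
popcount(1086) = number of 1-bits in 10000111110 = 6
A col c satisfies (1086 AND c) == c iff every set bit of c is also set in 1086; each of the 6 set bits of 1086 can independently be on or off in c.
count = 2^6 = 64

Answer: 64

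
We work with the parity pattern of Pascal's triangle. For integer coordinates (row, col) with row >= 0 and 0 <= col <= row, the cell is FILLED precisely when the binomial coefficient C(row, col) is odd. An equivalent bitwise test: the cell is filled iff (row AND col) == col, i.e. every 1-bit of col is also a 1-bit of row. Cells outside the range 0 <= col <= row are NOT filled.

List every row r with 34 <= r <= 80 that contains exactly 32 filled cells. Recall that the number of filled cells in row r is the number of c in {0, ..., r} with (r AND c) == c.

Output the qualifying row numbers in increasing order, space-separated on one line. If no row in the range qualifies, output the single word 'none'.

Row r has 2^popcount(r) filled cells, so we need popcount(r) = log2(32) = 5.
Scan r = 34..80 and keep those with exactly 5 one-bits:
r=34=100010 popcount=2 -> skip
r=35=100011 popcount=3 -> skip
r=36=100100 popcount=2 -> skip
r=37=100101 popcount=3 -> skip
r=38=100110 popcount=3 -> skip
r=39=100111 popcount=4 -> skip
r=40=101000 popcount=2 -> skip
r=41=101001 popcount=3 -> skip
r=42=101010 popcount=3 -> skip
r=43=101011 popcount=4 -> skip
r=44=101100 popcount=3 -> skip
r=45=101101 popcount=4 -> skip
r=46=101110 popcount=4 -> skip
r=47=101111 popcount=5 -> KEEP
r=48=110000 popcount=2 -> skip
r=49=110001 popcount=3 -> skip
r=50=110010 popcount=3 -> skip
r=51=110011 popcount=4 -> skip
r=52=110100 popcount=3 -> skip
r=53=110101 popcount=4 -> skip
r=54=110110 popcount=4 -> skip
r=55=110111 popcount=5 -> KEEP
r=56=111000 popcount=3 -> skip
r=57=111001 popcount=4 -> skip
r=58=111010 popcount=4 -> skip
r=59=111011 popcount=5 -> KEEP
r=60=111100 popcount=4 -> skip
r=61=111101 popcount=5 -> KEEP
r=62=111110 popcount=5 -> KEEP
r=63=111111 popcount=6 -> skip
r=64=1000000 popcount=1 -> skip
r=65=1000001 popcount=2 -> skip
r=66=1000010 popcount=2 -> skip
r=67=1000011 popcount=3 -> skip
r=68=1000100 popcount=2 -> skip
r=69=1000101 popcount=3 -> skip
r=70=1000110 popcount=3 -> skip
r=71=1000111 popcount=4 -> skip
r=72=1001000 popcount=2 -> skip
r=73=1001001 popcount=3 -> skip
r=74=1001010 popcount=3 -> skip
r=75=1001011 popcount=4 -> skip
r=76=1001100 popcount=3 -> skip
r=77=1001101 popcount=4 -> skip
r=78=1001110 popcount=4 -> skip
r=79=1001111 popcount=5 -> KEEP
r=80=1010000 popcount=2 -> skip
Kept rows: 47 55 59 61 62 79

Answer: 47 55 59 61 62 79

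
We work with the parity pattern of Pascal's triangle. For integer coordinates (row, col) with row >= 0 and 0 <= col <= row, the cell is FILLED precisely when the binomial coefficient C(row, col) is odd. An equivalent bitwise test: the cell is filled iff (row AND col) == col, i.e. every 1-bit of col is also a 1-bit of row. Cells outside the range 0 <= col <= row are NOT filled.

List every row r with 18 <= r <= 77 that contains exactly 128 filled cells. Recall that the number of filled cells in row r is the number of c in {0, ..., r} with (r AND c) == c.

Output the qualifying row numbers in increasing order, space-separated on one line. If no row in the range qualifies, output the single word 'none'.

Row r has 2^popcount(r) filled cells, so we need popcount(r) = log2(128) = 7.
Scan r = 18..77 and keep those with exactly 7 one-bits:
r=18=10010 popcount=2 -> skip
r=19=10011 popcount=3 -> skip
r=20=10100 popcount=2 -> skip
r=21=10101 popcount=3 -> skip
r=22=10110 popcount=3 -> skip
r=23=10111 popcount=4 -> skip
r=24=11000 popcount=2 -> skip
r=25=11001 popcount=3 -> skip
r=26=11010 popcount=3 -> skip
r=27=11011 popcount=4 -> skip
r=28=11100 popcount=3 -> skip
r=29=11101 popcount=4 -> skip
r=30=11110 popcount=4 -> skip
r=31=11111 popcount=5 -> skip
r=32=100000 popcount=1 -> skip
r=33=100001 popcount=2 -> skip
r=34=100010 popcount=2 -> skip
r=35=100011 popcount=3 -> skip
r=36=100100 popcount=2 -> skip
r=37=100101 popcount=3 -> skip
r=38=100110 popcount=3 -> skip
r=39=100111 popcount=4 -> skip
r=40=101000 popcount=2 -> skip
r=41=101001 popcount=3 -> skip
r=42=101010 popcount=3 -> skip
r=43=101011 popcount=4 -> skip
r=44=101100 popcount=3 -> skip
r=45=101101 popcount=4 -> skip
r=46=101110 popcount=4 -> skip
r=47=101111 popcount=5 -> skip
r=48=110000 popcount=2 -> skip
r=49=110001 popcount=3 -> skip
r=50=110010 popcount=3 -> skip
r=51=110011 popcount=4 -> skip
r=52=110100 popcount=3 -> skip
r=53=110101 popcount=4 -> skip
r=54=110110 popcount=4 -> skip
r=55=110111 popcount=5 -> skip
r=56=111000 popcount=3 -> skip
r=57=111001 popcount=4 -> skip
r=58=111010 popcount=4 -> skip
r=59=111011 popcount=5 -> skip
r=60=111100 popcount=4 -> skip
r=61=111101 popcount=5 -> skip
r=62=111110 popcount=5 -> skip
r=63=111111 popcount=6 -> skip
r=64=1000000 popcount=1 -> skip
r=65=1000001 popcount=2 -> skip
r=66=1000010 popcount=2 -> skip
r=67=1000011 popcount=3 -> skip
r=68=1000100 popcount=2 -> skip
r=69=1000101 popcount=3 -> skip
r=70=1000110 popcount=3 -> skip
r=71=1000111 popcount=4 -> skip
r=72=1001000 popcount=2 -> skip
r=73=1001001 popcount=3 -> skip
r=74=1001010 popcount=3 -> skip
r=75=1001011 popcount=4 -> skip
r=76=1001100 popcount=3 -> skip
r=77=1001101 popcount=4 -> skip
Kept rows: none

Answer: none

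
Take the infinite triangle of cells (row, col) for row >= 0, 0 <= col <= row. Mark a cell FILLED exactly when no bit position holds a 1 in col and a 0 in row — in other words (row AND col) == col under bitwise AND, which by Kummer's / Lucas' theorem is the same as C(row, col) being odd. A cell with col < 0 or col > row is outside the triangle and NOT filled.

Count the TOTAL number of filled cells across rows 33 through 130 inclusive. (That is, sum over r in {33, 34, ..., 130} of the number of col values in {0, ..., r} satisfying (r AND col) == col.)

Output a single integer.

r33=100001 pc2: +4 =4
r34=100010 pc2: +4 =8
r35=100011 pc3: +8 =16
r36=100100 pc2: +4 =20
r37=100101 pc3: +8 =28
r38=100110 pc3: +8 =36
r39=100111 pc4: +16 =52
r40=101000 pc2: +4 =56
r41=101001 pc3: +8 =64
r42=101010 pc3: +8 =72
r43=101011 pc4: +16 =88
r44=101100 pc3: +8 =96
r45=101101 pc4: +16 =112
r46=101110 pc4: +16 =128
r47=101111 pc5: +32 =160
r48=110000 pc2: +4 =164
r49=110001 pc3: +8 =172
r50=110010 pc3: +8 =180
r51=110011 pc4: +16 =196
r52=110100 pc3: +8 =204
r53=110101 pc4: +16 =220
r54=110110 pc4: +16 =236
r55=110111 pc5: +32 =268
r56=111000 pc3: +8 =276
r57=111001 pc4: +16 =292
r58=111010 pc4: +16 =308
r59=111011 pc5: +32 =340
r60=111100 pc4: +16 =356
r61=111101 pc5: +32 =388
r62=111110 pc5: +32 =420
r63=111111 pc6: +64 =484
r64=1000000 pc1: +2 =486
r65=1000001 pc2: +4 =490
r66=1000010 pc2: +4 =494
r67=1000011 pc3: +8 =502
r68=1000100 pc2: +4 =506
r69=1000101 pc3: +8 =514
r70=1000110 pc3: +8 =522
r71=1000111 pc4: +16 =538
r72=1001000 pc2: +4 =542
r73=1001001 pc3: +8 =550
r74=1001010 pc3: +8 =558
r75=1001011 pc4: +16 =574
r76=1001100 pc3: +8 =582
r77=1001101 pc4: +16 =598
r78=1001110 pc4: +16 =614
r79=1001111 pc5: +32 =646
r80=1010000 pc2: +4 =650
r81=1010001 pc3: +8 =658
r82=1010010 pc3: +8 =666
r83=1010011 pc4: +16 =682
r84=1010100 pc3: +8 =690
r85=1010101 pc4: +16 =706
r86=1010110 pc4: +16 =722
r87=1010111 pc5: +32 =754
r88=1011000 pc3: +8 =762
r89=1011001 pc4: +16 =778
r90=1011010 pc4: +16 =794
r91=1011011 pc5: +32 =826
r92=1011100 pc4: +16 =842
r93=1011101 pc5: +32 =874
r94=1011110 pc5: +32 =906
r95=1011111 pc6: +64 =970
r96=1100000 pc2: +4 =974
r97=1100001 pc3: +8 =982
r98=1100010 pc3: +8 =990
r99=1100011 pc4: +16 =1006
r100=1100100 pc3: +8 =1014
r101=1100101 pc4: +16 =1030
r102=1100110 pc4: +16 =1046
r103=1100111 pc5: +32 =1078
r104=1101000 pc3: +8 =1086
r105=1101001 pc4: +16 =1102
r106=1101010 pc4: +16 =1118
r107=1101011 pc5: +32 =1150
r108=1101100 pc4: +16 =1166
r109=1101101 pc5: +32 =1198
r110=1101110 pc5: +32 =1230
r111=1101111 pc6: +64 =1294
r112=1110000 pc3: +8 =1302
r113=1110001 pc4: +16 =1318
r114=1110010 pc4: +16 =1334
r115=1110011 pc5: +32 =1366
r116=1110100 pc4: +16 =1382
r117=1110101 pc5: +32 =1414
r118=1110110 pc5: +32 =1446
r119=1110111 pc6: +64 =1510
r120=1111000 pc4: +16 =1526
r121=1111001 pc5: +32 =1558
r122=1111010 pc5: +32 =1590
r123=1111011 pc6: +64 =1654
r124=1111100 pc5: +32 =1686
r125=1111101 pc6: +64 =1750
r126=1111110 pc6: +64 =1814
r127=1111111 pc7: +128 =1942
r128=10000000 pc1: +2 =1944
r129=10000001 pc2: +4 =1948
r130=10000010 pc2: +4 =1952

Answer: 1952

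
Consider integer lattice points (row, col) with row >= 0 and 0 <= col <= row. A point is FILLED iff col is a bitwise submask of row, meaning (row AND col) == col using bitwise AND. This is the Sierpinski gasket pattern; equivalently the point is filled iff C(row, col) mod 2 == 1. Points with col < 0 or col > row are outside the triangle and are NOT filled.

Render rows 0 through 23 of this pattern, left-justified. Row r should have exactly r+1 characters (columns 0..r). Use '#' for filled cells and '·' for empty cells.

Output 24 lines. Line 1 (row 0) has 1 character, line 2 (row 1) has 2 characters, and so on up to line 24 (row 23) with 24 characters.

r0=0: #
r1=1: ##
r2=10: #·#
r3=11: ####
r4=100: #···#
r5=101: ##··##
r6=110: #·#·#·#
r7=111: ########
r8=1000: #·······#
r9=1001: ##······##
r10=1010: #·#·····#·#
r11=1011: ####····####
r12=1100: #···#···#···#
r13=1101: ##··##··##··##
r14=1110: #·#·#·#·#·#·#·#
r15=1111: ################
r16=10000: #···············#
r17=10001: ##··············##
r18=10010: #·#·············#·#
r19=10011: ####············####
r20=10100: #···#···········#···#
r21=10101: ##··##··········##··##
r22=10110: #·#·#·#·········#·#·#·#
r23=10111: ########········########

Answer: #
##
#·#
####
#···#
##··##
#·#·#·#
########
#·······#
##······##
#·#·····#·#
####····####
#···#···#···#
##··##··##··##
#·#·#·#·#·#·#·#
################
#···············#
##··············##
#·#·············#·#
####············####
#···#···········#···#
##··##··········##··##
#·#·#·#·········#·#·#·#
########········########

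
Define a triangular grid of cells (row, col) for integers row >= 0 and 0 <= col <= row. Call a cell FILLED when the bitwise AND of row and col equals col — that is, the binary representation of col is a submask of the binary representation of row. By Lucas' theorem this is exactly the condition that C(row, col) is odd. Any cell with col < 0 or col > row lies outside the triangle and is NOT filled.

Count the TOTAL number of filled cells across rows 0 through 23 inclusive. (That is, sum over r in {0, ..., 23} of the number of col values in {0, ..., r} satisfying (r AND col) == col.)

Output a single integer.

Answer: 135

Derivation:
r0=0 pc0: +1 =1
r1=1 pc1: +2 =3
r2=10 pc1: +2 =5
r3=11 pc2: +4 =9
r4=100 pc1: +2 =11
r5=101 pc2: +4 =15
r6=110 pc2: +4 =19
r7=111 pc3: +8 =27
r8=1000 pc1: +2 =29
r9=1001 pc2: +4 =33
r10=1010 pc2: +4 =37
r11=1011 pc3: +8 =45
r12=1100 pc2: +4 =49
r13=1101 pc3: +8 =57
r14=1110 pc3: +8 =65
r15=1111 pc4: +16 =81
r16=10000 pc1: +2 =83
r17=10001 pc2: +4 =87
r18=10010 pc2: +4 =91
r19=10011 pc3: +8 =99
r20=10100 pc2: +4 =103
r21=10101 pc3: +8 =111
r22=10110 pc3: +8 =119
r23=10111 pc4: +16 =135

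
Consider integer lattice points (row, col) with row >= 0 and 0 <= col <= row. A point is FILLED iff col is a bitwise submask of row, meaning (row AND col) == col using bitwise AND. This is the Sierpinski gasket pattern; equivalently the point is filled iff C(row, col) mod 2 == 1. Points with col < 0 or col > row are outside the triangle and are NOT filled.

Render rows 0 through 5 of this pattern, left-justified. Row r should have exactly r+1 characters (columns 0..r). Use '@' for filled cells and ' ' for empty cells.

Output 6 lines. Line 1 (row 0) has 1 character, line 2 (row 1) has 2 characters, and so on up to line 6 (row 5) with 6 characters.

r0=0: @
r1=1: @@
r2=10: @ @
r3=11: @@@@
r4=100: @   @
r5=101: @@  @@

Answer: @
@@
@ @
@@@@
@   @
@@  @@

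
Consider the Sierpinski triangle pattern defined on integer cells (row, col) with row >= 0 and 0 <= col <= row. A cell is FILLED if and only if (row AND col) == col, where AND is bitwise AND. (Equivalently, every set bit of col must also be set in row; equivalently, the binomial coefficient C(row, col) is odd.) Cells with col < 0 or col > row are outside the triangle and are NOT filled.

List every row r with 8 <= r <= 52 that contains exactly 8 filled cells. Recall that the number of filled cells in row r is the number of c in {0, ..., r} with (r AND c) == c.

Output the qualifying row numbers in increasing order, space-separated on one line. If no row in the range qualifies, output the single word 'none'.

Answer: 11 13 14 19 21 22 25 26 28 35 37 38 41 42 44 49 50 52

Derivation:
Row r has 2^popcount(r) filled cells, so we need popcount(r) = log2(8) = 3.
Scan r = 8..52 and keep those with exactly 3 one-bits:
r=8=1000 popcount=1 -> skip
r=9=1001 popcount=2 -> skip
r=10=1010 popcount=2 -> skip
r=11=1011 popcount=3 -> KEEP
r=12=1100 popcount=2 -> skip
r=13=1101 popcount=3 -> KEEP
r=14=1110 popcount=3 -> KEEP
r=15=1111 popcount=4 -> skip
r=16=10000 popcount=1 -> skip
r=17=10001 popcount=2 -> skip
r=18=10010 popcount=2 -> skip
r=19=10011 popcount=3 -> KEEP
r=20=10100 popcount=2 -> skip
r=21=10101 popcount=3 -> KEEP
r=22=10110 popcount=3 -> KEEP
r=23=10111 popcount=4 -> skip
r=24=11000 popcount=2 -> skip
r=25=11001 popcount=3 -> KEEP
r=26=11010 popcount=3 -> KEEP
r=27=11011 popcount=4 -> skip
r=28=11100 popcount=3 -> KEEP
r=29=11101 popcount=4 -> skip
r=30=11110 popcount=4 -> skip
r=31=11111 popcount=5 -> skip
r=32=100000 popcount=1 -> skip
r=33=100001 popcount=2 -> skip
r=34=100010 popcount=2 -> skip
r=35=100011 popcount=3 -> KEEP
r=36=100100 popcount=2 -> skip
r=37=100101 popcount=3 -> KEEP
r=38=100110 popcount=3 -> KEEP
r=39=100111 popcount=4 -> skip
r=40=101000 popcount=2 -> skip
r=41=101001 popcount=3 -> KEEP
r=42=101010 popcount=3 -> KEEP
r=43=101011 popcount=4 -> skip
r=44=101100 popcount=3 -> KEEP
r=45=101101 popcount=4 -> skip
r=46=101110 popcount=4 -> skip
r=47=101111 popcount=5 -> skip
r=48=110000 popcount=2 -> skip
r=49=110001 popcount=3 -> KEEP
r=50=110010 popcount=3 -> KEEP
r=51=110011 popcount=4 -> skip
r=52=110100 popcount=3 -> KEEP
Kept rows: 11 13 14 19 21 22 25 26 28 35 37 38 41 42 44 49 50 52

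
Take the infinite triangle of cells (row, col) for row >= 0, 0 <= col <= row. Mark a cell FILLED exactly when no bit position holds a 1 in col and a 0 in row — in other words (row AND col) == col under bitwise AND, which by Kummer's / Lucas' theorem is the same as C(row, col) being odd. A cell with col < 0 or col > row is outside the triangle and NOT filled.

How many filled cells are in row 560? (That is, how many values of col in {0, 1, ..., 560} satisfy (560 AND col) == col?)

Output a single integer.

560 in binary = 1000110000
popcount(560) = number of 1-bits in 1000110000 = 3
A col c satisfies (560 AND c) == c iff every set bit of c is also set in 560; each of the 3 set bits of 560 can independently be on or off in c.
count = 2^3 = 8

Answer: 8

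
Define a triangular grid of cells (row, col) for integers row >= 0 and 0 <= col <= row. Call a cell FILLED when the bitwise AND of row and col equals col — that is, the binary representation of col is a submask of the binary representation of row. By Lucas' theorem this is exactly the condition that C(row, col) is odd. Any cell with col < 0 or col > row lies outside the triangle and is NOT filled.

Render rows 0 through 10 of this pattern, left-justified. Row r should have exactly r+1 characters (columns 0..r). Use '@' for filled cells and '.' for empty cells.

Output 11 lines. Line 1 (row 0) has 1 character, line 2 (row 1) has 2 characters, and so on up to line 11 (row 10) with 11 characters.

r0=0: @
r1=1: @@
r2=10: @.@
r3=11: @@@@
r4=100: @...@
r5=101: @@..@@
r6=110: @.@.@.@
r7=111: @@@@@@@@
r8=1000: @.......@
r9=1001: @@......@@
r10=1010: @.@.....@.@

Answer: @
@@
@.@
@@@@
@...@
@@..@@
@.@.@.@
@@@@@@@@
@.......@
@@......@@
@.@.....@.@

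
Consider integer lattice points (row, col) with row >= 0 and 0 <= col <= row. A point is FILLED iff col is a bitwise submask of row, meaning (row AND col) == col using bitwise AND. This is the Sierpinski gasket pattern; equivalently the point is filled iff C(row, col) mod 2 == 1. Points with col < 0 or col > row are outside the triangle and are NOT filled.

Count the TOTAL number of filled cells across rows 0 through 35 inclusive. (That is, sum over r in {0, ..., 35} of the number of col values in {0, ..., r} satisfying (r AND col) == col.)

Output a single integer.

Answer: 261

Derivation:
r0=0 pc0: +1 =1
r1=1 pc1: +2 =3
r2=10 pc1: +2 =5
r3=11 pc2: +4 =9
r4=100 pc1: +2 =11
r5=101 pc2: +4 =15
r6=110 pc2: +4 =19
r7=111 pc3: +8 =27
r8=1000 pc1: +2 =29
r9=1001 pc2: +4 =33
r10=1010 pc2: +4 =37
r11=1011 pc3: +8 =45
r12=1100 pc2: +4 =49
r13=1101 pc3: +8 =57
r14=1110 pc3: +8 =65
r15=1111 pc4: +16 =81
r16=10000 pc1: +2 =83
r17=10001 pc2: +4 =87
r18=10010 pc2: +4 =91
r19=10011 pc3: +8 =99
r20=10100 pc2: +4 =103
r21=10101 pc3: +8 =111
r22=10110 pc3: +8 =119
r23=10111 pc4: +16 =135
r24=11000 pc2: +4 =139
r25=11001 pc3: +8 =147
r26=11010 pc3: +8 =155
r27=11011 pc4: +16 =171
r28=11100 pc3: +8 =179
r29=11101 pc4: +16 =195
r30=11110 pc4: +16 =211
r31=11111 pc5: +32 =243
r32=100000 pc1: +2 =245
r33=100001 pc2: +4 =249
r34=100010 pc2: +4 =253
r35=100011 pc3: +8 =261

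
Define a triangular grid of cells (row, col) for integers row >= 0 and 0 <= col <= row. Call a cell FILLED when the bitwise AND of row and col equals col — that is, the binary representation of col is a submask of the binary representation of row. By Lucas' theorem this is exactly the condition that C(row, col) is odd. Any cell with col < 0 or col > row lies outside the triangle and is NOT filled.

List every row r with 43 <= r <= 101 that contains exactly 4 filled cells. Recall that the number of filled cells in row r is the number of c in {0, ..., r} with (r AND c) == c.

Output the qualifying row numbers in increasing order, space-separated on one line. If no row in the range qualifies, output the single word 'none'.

Answer: 48 65 66 68 72 80 96

Derivation:
Row r has 2^popcount(r) filled cells, so we need popcount(r) = log2(4) = 2.
Scan r = 43..101 and keep those with exactly 2 one-bits:
r=43=101011 popcount=4 -> skip
r=44=101100 popcount=3 -> skip
r=45=101101 popcount=4 -> skip
r=46=101110 popcount=4 -> skip
r=47=101111 popcount=5 -> skip
r=48=110000 popcount=2 -> KEEP
r=49=110001 popcount=3 -> skip
r=50=110010 popcount=3 -> skip
r=51=110011 popcount=4 -> skip
r=52=110100 popcount=3 -> skip
r=53=110101 popcount=4 -> skip
r=54=110110 popcount=4 -> skip
r=55=110111 popcount=5 -> skip
r=56=111000 popcount=3 -> skip
r=57=111001 popcount=4 -> skip
r=58=111010 popcount=4 -> skip
r=59=111011 popcount=5 -> skip
r=60=111100 popcount=4 -> skip
r=61=111101 popcount=5 -> skip
r=62=111110 popcount=5 -> skip
r=63=111111 popcount=6 -> skip
r=64=1000000 popcount=1 -> skip
r=65=1000001 popcount=2 -> KEEP
r=66=1000010 popcount=2 -> KEEP
r=67=1000011 popcount=3 -> skip
r=68=1000100 popcount=2 -> KEEP
r=69=1000101 popcount=3 -> skip
r=70=1000110 popcount=3 -> skip
r=71=1000111 popcount=4 -> skip
r=72=1001000 popcount=2 -> KEEP
r=73=1001001 popcount=3 -> skip
r=74=1001010 popcount=3 -> skip
r=75=1001011 popcount=4 -> skip
r=76=1001100 popcount=3 -> skip
r=77=1001101 popcount=4 -> skip
r=78=1001110 popcount=4 -> skip
r=79=1001111 popcount=5 -> skip
r=80=1010000 popcount=2 -> KEEP
r=81=1010001 popcount=3 -> skip
r=82=1010010 popcount=3 -> skip
r=83=1010011 popcount=4 -> skip
r=84=1010100 popcount=3 -> skip
r=85=1010101 popcount=4 -> skip
r=86=1010110 popcount=4 -> skip
r=87=1010111 popcount=5 -> skip
r=88=1011000 popcount=3 -> skip
r=89=1011001 popcount=4 -> skip
r=90=1011010 popcount=4 -> skip
r=91=1011011 popcount=5 -> skip
r=92=1011100 popcount=4 -> skip
r=93=1011101 popcount=5 -> skip
r=94=1011110 popcount=5 -> skip
r=95=1011111 popcount=6 -> skip
r=96=1100000 popcount=2 -> KEEP
r=97=1100001 popcount=3 -> skip
r=98=1100010 popcount=3 -> skip
r=99=1100011 popcount=4 -> skip
r=100=1100100 popcount=3 -> skip
r=101=1100101 popcount=4 -> skip
Kept rows: 48 65 66 68 72 80 96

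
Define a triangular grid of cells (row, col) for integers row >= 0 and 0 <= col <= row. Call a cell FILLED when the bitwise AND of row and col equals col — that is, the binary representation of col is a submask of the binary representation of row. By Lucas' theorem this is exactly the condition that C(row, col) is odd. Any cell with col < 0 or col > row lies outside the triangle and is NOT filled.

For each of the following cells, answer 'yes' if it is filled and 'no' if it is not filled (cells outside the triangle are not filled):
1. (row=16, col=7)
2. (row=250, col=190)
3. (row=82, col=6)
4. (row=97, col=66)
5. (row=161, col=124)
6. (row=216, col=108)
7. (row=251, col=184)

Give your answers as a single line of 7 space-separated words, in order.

Answer: no no no no no no yes

Derivation:
(16,7): row=0b10000, col=0b111, row AND col = 0b0 = 0; 0 != 7 -> empty
(250,190): row=0b11111010, col=0b10111110, row AND col = 0b10111010 = 186; 186 != 190 -> empty
(82,6): row=0b1010010, col=0b110, row AND col = 0b10 = 2; 2 != 6 -> empty
(97,66): row=0b1100001, col=0b1000010, row AND col = 0b1000000 = 64; 64 != 66 -> empty
(161,124): row=0b10100001, col=0b1111100, row AND col = 0b100000 = 32; 32 != 124 -> empty
(216,108): row=0b11011000, col=0b1101100, row AND col = 0b1001000 = 72; 72 != 108 -> empty
(251,184): row=0b11111011, col=0b10111000, row AND col = 0b10111000 = 184; 184 == 184 -> filled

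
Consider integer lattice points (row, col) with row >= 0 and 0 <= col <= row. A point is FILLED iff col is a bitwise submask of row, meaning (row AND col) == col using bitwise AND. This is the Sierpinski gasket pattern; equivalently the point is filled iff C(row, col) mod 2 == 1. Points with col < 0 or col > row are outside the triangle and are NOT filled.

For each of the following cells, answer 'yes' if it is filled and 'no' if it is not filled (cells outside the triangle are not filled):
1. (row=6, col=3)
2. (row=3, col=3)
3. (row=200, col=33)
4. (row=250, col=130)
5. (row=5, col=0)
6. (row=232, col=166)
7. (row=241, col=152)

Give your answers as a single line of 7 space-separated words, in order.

Answer: no yes no yes yes no no

Derivation:
(6,3): row=0b110, col=0b11, row AND col = 0b10 = 2; 2 != 3 -> empty
(3,3): row=0b11, col=0b11, row AND col = 0b11 = 3; 3 == 3 -> filled
(200,33): row=0b11001000, col=0b100001, row AND col = 0b0 = 0; 0 != 33 -> empty
(250,130): row=0b11111010, col=0b10000010, row AND col = 0b10000010 = 130; 130 == 130 -> filled
(5,0): row=0b101, col=0b0, row AND col = 0b0 = 0; 0 == 0 -> filled
(232,166): row=0b11101000, col=0b10100110, row AND col = 0b10100000 = 160; 160 != 166 -> empty
(241,152): row=0b11110001, col=0b10011000, row AND col = 0b10010000 = 144; 144 != 152 -> empty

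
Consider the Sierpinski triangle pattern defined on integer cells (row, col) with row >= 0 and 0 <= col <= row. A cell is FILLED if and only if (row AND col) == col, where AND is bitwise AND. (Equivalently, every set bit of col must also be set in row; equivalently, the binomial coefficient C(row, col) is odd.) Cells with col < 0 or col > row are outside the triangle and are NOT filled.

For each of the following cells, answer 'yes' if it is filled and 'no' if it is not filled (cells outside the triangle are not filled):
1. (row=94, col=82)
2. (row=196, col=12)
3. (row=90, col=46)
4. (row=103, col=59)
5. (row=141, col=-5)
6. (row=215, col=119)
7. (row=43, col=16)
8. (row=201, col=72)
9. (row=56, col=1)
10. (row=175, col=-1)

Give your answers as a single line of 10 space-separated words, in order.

(94,82): row=0b1011110, col=0b1010010, row AND col = 0b1010010 = 82; 82 == 82 -> filled
(196,12): row=0b11000100, col=0b1100, row AND col = 0b100 = 4; 4 != 12 -> empty
(90,46): row=0b1011010, col=0b101110, row AND col = 0b1010 = 10; 10 != 46 -> empty
(103,59): row=0b1100111, col=0b111011, row AND col = 0b100011 = 35; 35 != 59 -> empty
(141,-5): col outside [0, 141] -> not filled
(215,119): row=0b11010111, col=0b1110111, row AND col = 0b1010111 = 87; 87 != 119 -> empty
(43,16): row=0b101011, col=0b10000, row AND col = 0b0 = 0; 0 != 16 -> empty
(201,72): row=0b11001001, col=0b1001000, row AND col = 0b1001000 = 72; 72 == 72 -> filled
(56,1): row=0b111000, col=0b1, row AND col = 0b0 = 0; 0 != 1 -> empty
(175,-1): col outside [0, 175] -> not filled

Answer: yes no no no no no no yes no no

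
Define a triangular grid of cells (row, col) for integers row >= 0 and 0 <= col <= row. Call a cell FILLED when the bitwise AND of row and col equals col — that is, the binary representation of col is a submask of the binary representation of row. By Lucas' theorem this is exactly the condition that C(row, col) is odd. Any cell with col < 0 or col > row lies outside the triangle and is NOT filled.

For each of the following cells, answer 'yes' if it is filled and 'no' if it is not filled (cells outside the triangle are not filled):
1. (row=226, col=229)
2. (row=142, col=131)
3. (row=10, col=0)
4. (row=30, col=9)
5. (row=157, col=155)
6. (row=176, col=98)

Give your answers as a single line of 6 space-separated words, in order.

Answer: no no yes no no no

Derivation:
(226,229): col outside [0, 226] -> not filled
(142,131): row=0b10001110, col=0b10000011, row AND col = 0b10000010 = 130; 130 != 131 -> empty
(10,0): row=0b1010, col=0b0, row AND col = 0b0 = 0; 0 == 0 -> filled
(30,9): row=0b11110, col=0b1001, row AND col = 0b1000 = 8; 8 != 9 -> empty
(157,155): row=0b10011101, col=0b10011011, row AND col = 0b10011001 = 153; 153 != 155 -> empty
(176,98): row=0b10110000, col=0b1100010, row AND col = 0b100000 = 32; 32 != 98 -> empty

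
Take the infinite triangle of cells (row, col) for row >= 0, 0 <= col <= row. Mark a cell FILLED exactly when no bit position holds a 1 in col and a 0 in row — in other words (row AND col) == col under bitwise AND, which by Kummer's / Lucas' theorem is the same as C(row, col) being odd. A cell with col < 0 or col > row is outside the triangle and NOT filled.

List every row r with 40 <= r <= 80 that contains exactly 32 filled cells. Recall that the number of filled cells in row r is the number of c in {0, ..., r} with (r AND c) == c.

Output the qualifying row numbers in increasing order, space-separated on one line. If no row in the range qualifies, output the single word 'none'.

Row r has 2^popcount(r) filled cells, so we need popcount(r) = log2(32) = 5.
Scan r = 40..80 and keep those with exactly 5 one-bits:
r=40=101000 popcount=2 -> skip
r=41=101001 popcount=3 -> skip
r=42=101010 popcount=3 -> skip
r=43=101011 popcount=4 -> skip
r=44=101100 popcount=3 -> skip
r=45=101101 popcount=4 -> skip
r=46=101110 popcount=4 -> skip
r=47=101111 popcount=5 -> KEEP
r=48=110000 popcount=2 -> skip
r=49=110001 popcount=3 -> skip
r=50=110010 popcount=3 -> skip
r=51=110011 popcount=4 -> skip
r=52=110100 popcount=3 -> skip
r=53=110101 popcount=4 -> skip
r=54=110110 popcount=4 -> skip
r=55=110111 popcount=5 -> KEEP
r=56=111000 popcount=3 -> skip
r=57=111001 popcount=4 -> skip
r=58=111010 popcount=4 -> skip
r=59=111011 popcount=5 -> KEEP
r=60=111100 popcount=4 -> skip
r=61=111101 popcount=5 -> KEEP
r=62=111110 popcount=5 -> KEEP
r=63=111111 popcount=6 -> skip
r=64=1000000 popcount=1 -> skip
r=65=1000001 popcount=2 -> skip
r=66=1000010 popcount=2 -> skip
r=67=1000011 popcount=3 -> skip
r=68=1000100 popcount=2 -> skip
r=69=1000101 popcount=3 -> skip
r=70=1000110 popcount=3 -> skip
r=71=1000111 popcount=4 -> skip
r=72=1001000 popcount=2 -> skip
r=73=1001001 popcount=3 -> skip
r=74=1001010 popcount=3 -> skip
r=75=1001011 popcount=4 -> skip
r=76=1001100 popcount=3 -> skip
r=77=1001101 popcount=4 -> skip
r=78=1001110 popcount=4 -> skip
r=79=1001111 popcount=5 -> KEEP
r=80=1010000 popcount=2 -> skip
Kept rows: 47 55 59 61 62 79

Answer: 47 55 59 61 62 79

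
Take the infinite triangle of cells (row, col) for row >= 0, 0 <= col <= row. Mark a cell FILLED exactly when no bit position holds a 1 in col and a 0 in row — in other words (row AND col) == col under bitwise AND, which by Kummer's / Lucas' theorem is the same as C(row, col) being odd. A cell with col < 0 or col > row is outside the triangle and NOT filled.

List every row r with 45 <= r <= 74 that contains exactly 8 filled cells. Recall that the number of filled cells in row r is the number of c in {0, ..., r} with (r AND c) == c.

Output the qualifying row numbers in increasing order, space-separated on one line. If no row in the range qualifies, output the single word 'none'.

Answer: 49 50 52 56 67 69 70 73 74

Derivation:
Row r has 2^popcount(r) filled cells, so we need popcount(r) = log2(8) = 3.
Scan r = 45..74 and keep those with exactly 3 one-bits:
r=45=101101 popcount=4 -> skip
r=46=101110 popcount=4 -> skip
r=47=101111 popcount=5 -> skip
r=48=110000 popcount=2 -> skip
r=49=110001 popcount=3 -> KEEP
r=50=110010 popcount=3 -> KEEP
r=51=110011 popcount=4 -> skip
r=52=110100 popcount=3 -> KEEP
r=53=110101 popcount=4 -> skip
r=54=110110 popcount=4 -> skip
r=55=110111 popcount=5 -> skip
r=56=111000 popcount=3 -> KEEP
r=57=111001 popcount=4 -> skip
r=58=111010 popcount=4 -> skip
r=59=111011 popcount=5 -> skip
r=60=111100 popcount=4 -> skip
r=61=111101 popcount=5 -> skip
r=62=111110 popcount=5 -> skip
r=63=111111 popcount=6 -> skip
r=64=1000000 popcount=1 -> skip
r=65=1000001 popcount=2 -> skip
r=66=1000010 popcount=2 -> skip
r=67=1000011 popcount=3 -> KEEP
r=68=1000100 popcount=2 -> skip
r=69=1000101 popcount=3 -> KEEP
r=70=1000110 popcount=3 -> KEEP
r=71=1000111 popcount=4 -> skip
r=72=1001000 popcount=2 -> skip
r=73=1001001 popcount=3 -> KEEP
r=74=1001010 popcount=3 -> KEEP
Kept rows: 49 50 52 56 67 69 70 73 74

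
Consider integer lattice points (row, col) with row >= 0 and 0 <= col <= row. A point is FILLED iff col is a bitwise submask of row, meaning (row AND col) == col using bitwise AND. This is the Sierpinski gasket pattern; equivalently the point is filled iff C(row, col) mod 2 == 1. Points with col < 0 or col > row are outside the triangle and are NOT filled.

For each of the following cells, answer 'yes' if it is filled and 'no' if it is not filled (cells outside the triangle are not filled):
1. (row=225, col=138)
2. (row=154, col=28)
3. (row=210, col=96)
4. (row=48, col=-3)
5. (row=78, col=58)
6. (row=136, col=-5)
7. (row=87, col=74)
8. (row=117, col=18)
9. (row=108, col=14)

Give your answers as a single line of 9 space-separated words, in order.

(225,138): row=0b11100001, col=0b10001010, row AND col = 0b10000000 = 128; 128 != 138 -> empty
(154,28): row=0b10011010, col=0b11100, row AND col = 0b11000 = 24; 24 != 28 -> empty
(210,96): row=0b11010010, col=0b1100000, row AND col = 0b1000000 = 64; 64 != 96 -> empty
(48,-3): col outside [0, 48] -> not filled
(78,58): row=0b1001110, col=0b111010, row AND col = 0b1010 = 10; 10 != 58 -> empty
(136,-5): col outside [0, 136] -> not filled
(87,74): row=0b1010111, col=0b1001010, row AND col = 0b1000010 = 66; 66 != 74 -> empty
(117,18): row=0b1110101, col=0b10010, row AND col = 0b10000 = 16; 16 != 18 -> empty
(108,14): row=0b1101100, col=0b1110, row AND col = 0b1100 = 12; 12 != 14 -> empty

Answer: no no no no no no no no no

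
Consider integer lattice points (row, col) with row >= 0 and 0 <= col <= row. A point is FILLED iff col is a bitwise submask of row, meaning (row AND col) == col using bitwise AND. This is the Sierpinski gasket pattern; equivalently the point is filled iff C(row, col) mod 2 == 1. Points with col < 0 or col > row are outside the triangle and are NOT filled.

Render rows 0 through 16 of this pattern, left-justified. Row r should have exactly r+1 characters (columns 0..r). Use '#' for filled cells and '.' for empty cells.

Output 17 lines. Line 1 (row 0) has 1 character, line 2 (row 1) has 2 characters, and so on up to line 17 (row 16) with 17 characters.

r0=0: #
r1=1: ##
r2=10: #.#
r3=11: ####
r4=100: #...#
r5=101: ##..##
r6=110: #.#.#.#
r7=111: ########
r8=1000: #.......#
r9=1001: ##......##
r10=1010: #.#.....#.#
r11=1011: ####....####
r12=1100: #...#...#...#
r13=1101: ##..##..##..##
r14=1110: #.#.#.#.#.#.#.#
r15=1111: ################
r16=10000: #...............#

Answer: #
##
#.#
####
#...#
##..##
#.#.#.#
########
#.......#
##......##
#.#.....#.#
####....####
#...#...#...#
##..##..##..##
#.#.#.#.#.#.#.#
################
#...............#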